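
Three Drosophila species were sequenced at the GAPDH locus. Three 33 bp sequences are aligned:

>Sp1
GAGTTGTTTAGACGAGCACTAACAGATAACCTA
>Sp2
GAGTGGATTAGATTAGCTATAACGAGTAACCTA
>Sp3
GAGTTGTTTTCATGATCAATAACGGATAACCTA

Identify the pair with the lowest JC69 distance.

Sp1 and Sp3

Sp1–Sp2: 9/33 differ, p = 0.273, d = 0.339.
Sp1–Sp3: 6/33 differ, p = 0.182, d = 0.208.
Sp2–Sp3: 9/33 differ, p = 0.273, d = 0.339.
The smallest distance is between Sp1 and Sp3.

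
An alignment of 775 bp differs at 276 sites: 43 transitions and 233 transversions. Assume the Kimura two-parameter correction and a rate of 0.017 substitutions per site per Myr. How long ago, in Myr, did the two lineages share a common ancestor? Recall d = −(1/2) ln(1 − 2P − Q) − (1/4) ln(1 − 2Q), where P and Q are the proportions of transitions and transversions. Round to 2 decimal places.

P = 43/775 ≈ 0.055484 and Q = 233/775 ≈ 0.300645.
Under the Kimura two-parameter model, d = −½ ln(1 − 2P − Q) − ¼ ln(1 − 2Q).
1 − 2P − Q = 0.588387, giving −½ ln(0.588387) = 0.265185.
1 − 2Q = 0.39871, giving −¼ ln(0.39871) = 0.229880.
d = 0.265185 + 0.229880 = 0.495065.
Under a molecular clock d = 2μt, so t = d/(2μ) = 0.495065 / (2 × 0.017) = 14.56 Myr.

14.56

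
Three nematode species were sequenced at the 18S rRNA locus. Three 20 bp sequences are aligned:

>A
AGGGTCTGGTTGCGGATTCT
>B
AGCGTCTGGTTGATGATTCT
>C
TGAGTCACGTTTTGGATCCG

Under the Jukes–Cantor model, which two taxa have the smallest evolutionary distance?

A and B

A–B: 3/20 differ, p = 0.150, d = 0.167.
A–C: 8/20 differ, p = 0.400, d = 0.572.
B–C: 9/20 differ, p = 0.450, d = 0.687.
The smallest distance is between A and B.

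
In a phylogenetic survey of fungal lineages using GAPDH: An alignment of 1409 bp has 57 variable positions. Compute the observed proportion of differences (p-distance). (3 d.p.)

p = 57/1409 = 0.040454… ≈ 0.040 (to 3 d.p.).

0.040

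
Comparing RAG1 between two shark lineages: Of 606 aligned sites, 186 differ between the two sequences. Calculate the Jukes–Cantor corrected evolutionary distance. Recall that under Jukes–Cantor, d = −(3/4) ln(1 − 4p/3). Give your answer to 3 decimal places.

0.395

p = 186/606 ≈ 0.306931.
d = −(3/4) ln(1 − 4p/3) = −0.75 ln(1 − 0.409241) = −0.75 ln(0.590759)
  = −0.75 × (-0.526347) = 0.394760 substitutions/site.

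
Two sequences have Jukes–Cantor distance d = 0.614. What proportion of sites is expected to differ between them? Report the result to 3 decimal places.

p = (3/4)(1 − e^(−4d/3)) = 0.75 × (1 − e^(-0.818667)) = 0.75 × (1 − 0.441019) = 0.419236.

0.419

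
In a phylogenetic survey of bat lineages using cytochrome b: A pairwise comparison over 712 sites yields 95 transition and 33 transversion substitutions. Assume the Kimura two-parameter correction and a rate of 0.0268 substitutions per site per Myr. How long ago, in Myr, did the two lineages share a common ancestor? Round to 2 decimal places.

3.96

P = 95/712 ≈ 0.133427 and Q = 33/712 ≈ 0.046348.
Under the Kimura two-parameter model, d = −½ ln(1 − 2P − Q) − ¼ ln(1 − 2Q).
1 − 2P − Q = 0.686798, giving −½ ln(0.686798) = 0.187858.
1 − 2Q = 0.907304, giving −¼ ln(0.907304) = 0.024319.
d = 0.187858 + 0.024319 = 0.212177.
Under a molecular clock d = 2μt, so t = d/(2μ) = 0.212177 / (2 × 0.0268) = 3.96 Myr.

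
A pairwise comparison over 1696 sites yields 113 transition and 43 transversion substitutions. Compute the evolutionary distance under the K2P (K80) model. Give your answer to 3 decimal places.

0.099

P = 113/1696 ≈ 0.066627 and Q = 43/1696 ≈ 0.025354.
Under the Kimura two-parameter model, d = −½ ln(1 − 2P − Q) − ¼ ln(1 − 2Q).
1 − 2P − Q = 0.841392, giving −½ ln(0.841392) = 0.086349.
1 − 2Q = 0.949292, giving −¼ ln(0.949292) = 0.013010.
d = 0.086349 + 0.013010 = 0.099359.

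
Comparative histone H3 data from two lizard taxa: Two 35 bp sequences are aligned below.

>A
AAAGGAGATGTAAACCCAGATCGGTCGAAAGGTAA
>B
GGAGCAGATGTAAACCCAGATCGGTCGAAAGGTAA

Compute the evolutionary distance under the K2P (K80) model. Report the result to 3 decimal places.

0.092

Of 35 sites, 2 differences are transitions and 1 are transversions, so P = 2/35 ≈ 0.057143 and Q = 1/35 ≈ 0.028571.
Under the Kimura two-parameter model, d = −½ ln(1 − 2P − Q) − ¼ ln(1 − 2Q).
1 − 2P − Q = 0.857143, giving −½ ln(0.857143) = 0.077075.
1 − 2Q = 0.942858, giving −¼ ln(0.942858) = 0.014710.
d = 0.077075 + 0.014710 = 0.091785.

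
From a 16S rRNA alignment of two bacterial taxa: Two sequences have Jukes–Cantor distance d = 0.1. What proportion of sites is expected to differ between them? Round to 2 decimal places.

0.09

p = (3/4)(1 − e^(−4d/3)) = 0.75 × (1 − e^(-0.133333)) = 0.75 × (1 − 0.875174) = 0.093620.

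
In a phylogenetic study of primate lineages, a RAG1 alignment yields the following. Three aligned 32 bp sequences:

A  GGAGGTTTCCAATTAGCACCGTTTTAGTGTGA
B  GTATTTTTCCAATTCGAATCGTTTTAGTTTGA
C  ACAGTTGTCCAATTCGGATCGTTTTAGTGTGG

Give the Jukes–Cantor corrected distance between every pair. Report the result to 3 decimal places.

A–B: 7/32 sites differ → p = 0.21875, d = −0.75 ln(1 − 0.291667) = 0.258631 ≈ 0.259.
A–C: 8/32 sites differ → p = 0.25, d = −0.75 ln(1 − 0.333333) = 0.304098 ≈ 0.304.
B–C: 7/32 sites differ → p = 0.21875, d = −0.75 ln(1 − 0.291667) = 0.258631 ≈ 0.259.

d(A,B) = 0.259, d(A,C) = 0.304, d(B,C) = 0.259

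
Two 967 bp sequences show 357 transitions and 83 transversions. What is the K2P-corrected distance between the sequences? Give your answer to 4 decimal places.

P = 357/967 ≈ 0.369183 and Q = 83/967 ≈ 0.085832.
Under the Kimura two-parameter model, d = −½ ln(1 − 2P − Q) − ¼ ln(1 − 2Q).
1 − 2P − Q = 0.175802, giving −½ ln(0.175802) = 0.869198.
1 − 2Q = 0.828336, giving −¼ ln(0.828336) = 0.047084.
d = 0.869198 + 0.047084 = 0.916282.

0.9163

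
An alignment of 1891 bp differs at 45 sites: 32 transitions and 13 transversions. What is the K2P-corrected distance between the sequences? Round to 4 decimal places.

0.0242

P = 32/1891 ≈ 0.016922 and Q = 13/1891 ≈ 0.006875.
Under the Kimura two-parameter model, d = −½ ln(1 − 2P − Q) − ¼ ln(1 − 2Q).
1 − 2P − Q = 0.959281, giving −½ ln(0.959281) = 0.020786.
1 − 2Q = 0.98625, giving −¼ ln(0.98625) = 0.003461.
d = 0.020786 + 0.003461 = 0.024247.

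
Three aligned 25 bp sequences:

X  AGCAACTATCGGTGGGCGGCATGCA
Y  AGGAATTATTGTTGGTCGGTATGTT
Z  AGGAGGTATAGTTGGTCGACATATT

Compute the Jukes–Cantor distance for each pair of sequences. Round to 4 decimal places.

d(X,Y) = 0.4172, d(X,Z) = 0.5716, d(Y,Z) = 0.2892

X–Y: 8/25 sites differ → p = 0.32, d = −0.75 ln(1 − 0.426667) = 0.417216 ≈ 0.4172.
X–Z: 10/25 sites differ → p = 0.4, d = −0.75 ln(1 − 0.533333) = 0.571605 ≈ 0.5716.
Y–Z: 6/25 sites differ → p = 0.24, d = −0.75 ln(1 − 0.32) = 0.289247 ≈ 0.2892.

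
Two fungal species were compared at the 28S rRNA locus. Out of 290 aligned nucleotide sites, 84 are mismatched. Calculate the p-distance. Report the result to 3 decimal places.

p = 84/290 = 0.289655… ≈ 0.290 (to 3 d.p.).

0.290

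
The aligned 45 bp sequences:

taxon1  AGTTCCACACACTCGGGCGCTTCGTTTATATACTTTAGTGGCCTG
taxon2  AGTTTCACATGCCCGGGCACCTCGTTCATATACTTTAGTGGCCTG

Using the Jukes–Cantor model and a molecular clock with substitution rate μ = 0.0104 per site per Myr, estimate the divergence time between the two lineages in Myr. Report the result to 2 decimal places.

The sequences differ at 7 of 45 sites (5, 10, 11, 13, 19, 21, 27), so p = 7/45 ≈ 0.155556.
d = −(3/4) ln(1 − 4p/3) = −0.75 ln(1 − 0.207408) = −0.75 ln(0.792592)
  = −0.75 × (-0.232447) = 0.174335 substitutions/site.
Under a molecular clock d = 2μt, so t = d/(2μ) = 0.174335 / (2 × 0.0104) = 8.38 Myr.

8.38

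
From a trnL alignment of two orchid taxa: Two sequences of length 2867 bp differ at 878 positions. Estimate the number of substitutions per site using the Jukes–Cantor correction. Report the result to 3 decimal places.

p = 878/2867 ≈ 0.306243.
d = −(3/4) ln(1 − 4p/3) = −0.75 ln(1 − 0.408324) = −0.75 ln(0.591676)
  = −0.75 × (-0.524796) = 0.393597 substitutions/site.

0.394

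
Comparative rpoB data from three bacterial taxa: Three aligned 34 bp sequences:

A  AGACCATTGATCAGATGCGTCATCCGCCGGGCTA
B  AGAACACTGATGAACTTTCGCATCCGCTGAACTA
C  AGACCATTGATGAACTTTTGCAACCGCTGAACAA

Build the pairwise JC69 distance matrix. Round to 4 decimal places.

d(A,B) = 0.4770, d(A,C) = 0.4770, d(B,C) = 0.1637

A–B: 12/34 sites differ → p ≈ 0.352941, d = −0.75 ln(1 − 0.470588) = 0.476991 ≈ 0.4770.
A–C: 12/34 sites differ → p ≈ 0.352941, d = −0.75 ln(1 − 0.470588) = 0.476991 ≈ 0.4770.
B–C: 5/34 sites differ → p ≈ 0.147059, d = −0.75 ln(1 − 0.196079) = 0.163691 ≈ 0.1637.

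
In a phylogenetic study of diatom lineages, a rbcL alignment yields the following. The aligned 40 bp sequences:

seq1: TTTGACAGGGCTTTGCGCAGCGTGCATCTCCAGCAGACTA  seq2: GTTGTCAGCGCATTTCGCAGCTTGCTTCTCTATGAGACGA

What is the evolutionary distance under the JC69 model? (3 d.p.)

0.343

The sequences differ at 11 of 40 sites, so p = 11/40 = 0.275.
d = −(3/4) ln(1 − 4p/3) = −0.75 ln(1 − 0.366667) = −0.75 ln(0.633333)
  = −0.75 × (-0.456759) = 0.342569 substitutions/site.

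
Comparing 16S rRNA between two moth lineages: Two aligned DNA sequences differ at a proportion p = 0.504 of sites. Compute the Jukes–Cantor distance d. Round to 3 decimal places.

0.836

d = −(3/4) ln(1 − 4p/3) = −0.75 ln(1 − 0.672) = −0.75 ln(0.328)
  = −0.75 × (-1.114742) = 0.836057 substitutions/site.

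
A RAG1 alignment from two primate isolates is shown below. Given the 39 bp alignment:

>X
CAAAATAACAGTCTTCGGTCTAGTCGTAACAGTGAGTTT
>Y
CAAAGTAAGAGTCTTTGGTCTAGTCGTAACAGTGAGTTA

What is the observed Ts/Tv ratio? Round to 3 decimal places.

1.000

Transitions are A↔G and C↔T; transversions are all other mismatches.
Transitions: 2. Transversions: 2.
R = 2/2 = 1.000.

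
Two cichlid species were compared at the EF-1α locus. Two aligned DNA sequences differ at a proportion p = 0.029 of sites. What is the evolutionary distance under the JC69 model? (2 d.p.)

0.03

d = −(3/4) ln(1 − 4p/3) = −0.75 ln(1 − 0.038667) = −0.75 ln(0.961333)
  = −0.75 × (-0.039434) = 0.029576 substitutions/site.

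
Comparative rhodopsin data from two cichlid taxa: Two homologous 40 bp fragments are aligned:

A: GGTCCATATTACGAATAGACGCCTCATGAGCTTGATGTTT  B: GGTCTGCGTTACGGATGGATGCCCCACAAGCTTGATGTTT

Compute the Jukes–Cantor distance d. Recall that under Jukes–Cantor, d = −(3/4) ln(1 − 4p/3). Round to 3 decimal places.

The sequences differ at 10 of 40 sites (5, 6, 7, 8, 14, 17, 20, 24, 27, 28), so p = 10/40 = 0.25.
d = −(3/4) ln(1 − 4p/3) = −0.75 ln(1 − 0.333333) = −0.75 ln(0.666667)
  = −0.75 × (-0.405465) = 0.304099 substitutions/site.

0.304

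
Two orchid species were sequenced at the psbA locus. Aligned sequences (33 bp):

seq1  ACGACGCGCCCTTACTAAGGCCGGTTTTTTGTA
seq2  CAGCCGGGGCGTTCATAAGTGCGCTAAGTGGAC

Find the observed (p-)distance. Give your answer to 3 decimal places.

0.515

The sequences differ at 17 of 33 positions.
p = 17/33 = 0.515151… ≈ 0.515 (to 3 d.p.).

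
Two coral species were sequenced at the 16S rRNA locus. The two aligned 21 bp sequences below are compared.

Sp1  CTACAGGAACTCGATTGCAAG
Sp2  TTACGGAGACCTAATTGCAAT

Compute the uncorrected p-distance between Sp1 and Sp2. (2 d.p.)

The sequences differ at 8 of 21 positions (sites 1, 5, 7, 8, 11, 12, 13, 21).
p = 8/21 = 0.380952… ≈ 0.38 (to 2 d.p.).

0.38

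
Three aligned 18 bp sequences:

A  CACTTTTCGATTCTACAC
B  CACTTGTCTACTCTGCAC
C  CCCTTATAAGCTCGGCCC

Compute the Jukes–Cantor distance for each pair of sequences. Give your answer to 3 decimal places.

A–B: 4/18 sites differ → p ≈ 0.222222, d = −0.75 ln(1 − 0.296296) = 0.263548 ≈ 0.264.
A–C: 9/18 sites differ → p = 0.5, d = −0.75 ln(1 − 0.666667) = 0.823960 ≈ 0.824.
B–C: 7/18 sites differ → p ≈ 0.388889, d = −0.75 ln(1 − 0.518519) = 0.548166 ≈ 0.548.

d(A,B) = 0.264, d(A,C) = 0.824, d(B,C) = 0.548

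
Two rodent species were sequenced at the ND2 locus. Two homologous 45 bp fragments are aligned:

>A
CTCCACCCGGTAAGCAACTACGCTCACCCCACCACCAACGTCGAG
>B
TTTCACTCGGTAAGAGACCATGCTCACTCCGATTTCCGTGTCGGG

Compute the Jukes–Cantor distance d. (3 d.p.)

The sequences differ at 17 of 45 sites, so p = 17/45 ≈ 0.377778.
d = −(3/4) ln(1 − 4p/3) = −0.75 ln(1 − 0.503704) = −0.75 ln(0.496296)
  = −0.75 × (-0.700583) = 0.525437 substitutions/site.

0.525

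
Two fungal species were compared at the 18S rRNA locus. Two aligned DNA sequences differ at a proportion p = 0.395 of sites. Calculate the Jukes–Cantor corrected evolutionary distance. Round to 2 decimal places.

d = −(3/4) ln(1 − 4p/3) = −0.75 ln(1 − 0.526667) = −0.75 ln(0.473333)
  = −0.75 × (-0.747956) = 0.560967 substitutions/site.

0.56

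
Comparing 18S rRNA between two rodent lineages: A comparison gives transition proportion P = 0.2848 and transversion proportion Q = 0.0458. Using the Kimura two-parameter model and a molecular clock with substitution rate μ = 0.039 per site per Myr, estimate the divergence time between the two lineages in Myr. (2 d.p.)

6.43

Under the Kimura two-parameter model, d = −½ ln(1 − 2P − Q) − ¼ ln(1 − 2Q).
1 − 2P − Q = 0.3846, giving −½ ln(0.3846) = 0.477776.
1 − 2Q = 0.9084, giving −¼ ln(0.9084) = 0.024018.
d = 0.477776 + 0.024018 = 0.501794.
Under a molecular clock d = 2μt, so t = d/(2μ) = 0.501794 / (2 × 0.039) = 6.43 Myr.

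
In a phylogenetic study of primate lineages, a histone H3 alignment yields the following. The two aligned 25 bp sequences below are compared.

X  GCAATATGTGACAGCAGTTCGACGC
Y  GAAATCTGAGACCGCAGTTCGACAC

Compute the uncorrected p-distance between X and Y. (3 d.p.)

The sequences differ at 5 of 25 positions (sites 2, 6, 9, 13, 24).
p = 5/25 = 0.200.

0.200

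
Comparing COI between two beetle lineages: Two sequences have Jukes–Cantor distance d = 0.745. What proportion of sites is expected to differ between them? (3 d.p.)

p = (3/4)(1 − e^(−4d/3)) = 0.75 × (1 − e^(-0.993333)) = 0.75 × (1 − 0.370340) = 0.472245.

0.472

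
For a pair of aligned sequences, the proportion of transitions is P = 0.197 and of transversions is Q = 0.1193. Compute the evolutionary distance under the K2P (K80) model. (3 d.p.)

Under the Kimura two-parameter model, d = −½ ln(1 − 2P − Q) − ¼ ln(1 − 2Q).
1 − 2P − Q = 0.4867, giving −½ ln(0.4867) = 0.360054.
1 − 2Q = 0.7614, giving −¼ ln(0.7614) = 0.068149.
d = 0.360054 + 0.068149 = 0.428203.

0.428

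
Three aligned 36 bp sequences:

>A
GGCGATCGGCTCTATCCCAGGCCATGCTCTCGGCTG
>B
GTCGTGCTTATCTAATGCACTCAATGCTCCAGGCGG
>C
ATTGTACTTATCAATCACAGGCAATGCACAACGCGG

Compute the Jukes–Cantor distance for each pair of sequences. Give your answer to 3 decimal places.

d(A,B) = 0.608, d(A,C) = 0.673, d(B,C) = 0.441

A–B: 15/36 sites differ → p ≈ 0.416667, d = −0.75 ln(1 − 0.555556) = 0.608198 ≈ 0.608.
A–C: 16/36 sites differ → p ≈ 0.444444, d = −0.75 ln(1 − 0.592592) = 0.673455 ≈ 0.673.
B–C: 12/36 sites differ → p ≈ 0.333333, d = −0.75 ln(1 − 0.444444) = 0.440839 ≈ 0.441.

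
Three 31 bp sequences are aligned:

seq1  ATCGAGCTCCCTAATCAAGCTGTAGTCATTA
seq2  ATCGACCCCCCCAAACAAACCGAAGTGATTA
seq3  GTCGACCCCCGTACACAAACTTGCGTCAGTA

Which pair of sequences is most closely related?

seq1–seq2: 8/31 differ, p = 0.258, d = 0.316.
seq1–seq3: 11/31 differ, p = 0.355, d = 0.481.
seq2–seq3: 10/31 differ, p = 0.323, d = 0.422.
The smallest distance is between seq1 and seq2.

seq1 and seq2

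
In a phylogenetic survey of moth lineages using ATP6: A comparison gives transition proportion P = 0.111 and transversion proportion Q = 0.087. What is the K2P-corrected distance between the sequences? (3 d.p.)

Under the Kimura two-parameter model, d = −½ ln(1 − 2P − Q) − ¼ ln(1 − 2Q).
1 − 2P − Q = 0.691, giving −½ ln(0.691) = 0.184808.
1 − 2Q = 0.826, giving −¼ ln(0.826) = 0.047790.
d = 0.184808 + 0.047790 = 0.232598.

0.233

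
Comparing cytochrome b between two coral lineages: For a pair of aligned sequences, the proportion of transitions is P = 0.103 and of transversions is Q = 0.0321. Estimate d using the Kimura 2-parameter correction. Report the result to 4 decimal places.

Under the Kimura two-parameter model, d = −½ ln(1 − 2P − Q) − ¼ ln(1 − 2Q).
1 − 2P − Q = 0.7619, giving −½ ln(0.7619) = 0.135970.
1 − 2Q = 0.9358, giving −¼ ln(0.9358) = 0.016588.
d = 0.135970 + 0.016588 = 0.152558.

0.1526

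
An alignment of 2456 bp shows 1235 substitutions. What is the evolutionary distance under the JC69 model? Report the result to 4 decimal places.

0.8326

p = 1235/2456 ≈ 0.50285.
d = −(3/4) ln(1 − 4p/3) = −0.75 ln(1 − 0.670467) = −0.75 ln(0.329533)
  = −0.75 × (-1.110079) = 0.832559 substitutions/site.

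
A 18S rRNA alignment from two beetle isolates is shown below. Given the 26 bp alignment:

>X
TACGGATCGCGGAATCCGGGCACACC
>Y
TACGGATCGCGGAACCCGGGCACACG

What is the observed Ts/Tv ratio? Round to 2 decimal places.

Transitions are A↔G and C↔T; transversions are all other mismatches.
Transitions: 1. Transversions: 1.
R = 1/1 = 1.00.

1.00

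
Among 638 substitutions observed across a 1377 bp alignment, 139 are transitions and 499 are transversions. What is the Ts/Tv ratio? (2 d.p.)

R = 139/499 = 0.278557… ≈ 0.28 (to 2 d.p.).

0.28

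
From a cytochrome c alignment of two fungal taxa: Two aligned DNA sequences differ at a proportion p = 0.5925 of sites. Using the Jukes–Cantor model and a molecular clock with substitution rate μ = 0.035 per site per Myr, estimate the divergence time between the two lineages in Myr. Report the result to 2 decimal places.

d = −(3/4) ln(1 − 4p/3) = −0.75 ln(1 − 0.79) = −0.75 ln(0.21)
  = −0.75 × (-1.560648) = 1.170486 substitutions/site.
Under a molecular clock d = 2μt, so t = d/(2μ) = 1.170486 / (2 × 0.035) = 16.72 Myr.

16.72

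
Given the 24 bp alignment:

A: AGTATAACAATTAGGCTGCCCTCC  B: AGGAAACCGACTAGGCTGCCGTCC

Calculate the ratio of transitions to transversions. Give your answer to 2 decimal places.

Transitions are A↔G and C↔T; transversions are all other mismatches.
Transitions: 2. Transversions: 4.
R = 2/4 = 0.50.

0.50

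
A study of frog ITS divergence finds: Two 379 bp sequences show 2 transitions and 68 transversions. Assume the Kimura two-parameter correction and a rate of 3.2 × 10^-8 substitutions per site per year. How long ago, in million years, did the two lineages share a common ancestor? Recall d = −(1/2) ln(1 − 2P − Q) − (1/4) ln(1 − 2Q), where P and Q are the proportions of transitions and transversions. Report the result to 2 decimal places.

P = 2/379 ≈ 0.005277 and Q = 68/379 ≈ 0.17942.
Under the Kimura two-parameter model, d = −½ ln(1 − 2P − Q) − ¼ ln(1 − 2Q).
1 − 2P − Q = 0.810026, giving −½ ln(0.810026) = 0.105344.
1 − 2Q = 0.64116, giving −¼ ln(0.64116) = 0.111119.
d = 0.105344 + 0.111119 = 0.216463.
Under a molecular clock d = 2μt, so t = d/(2μ) = 0.216463 / (2 × 3.2 × 10^-8) = 3.38 million years.

3.38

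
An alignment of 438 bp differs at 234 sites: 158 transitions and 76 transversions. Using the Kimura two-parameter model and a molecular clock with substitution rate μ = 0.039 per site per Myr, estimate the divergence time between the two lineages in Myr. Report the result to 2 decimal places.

15.81

P = 158/438 ≈ 0.360731 and Q = 76/438 ≈ 0.173516.
Under the Kimura two-parameter model, d = −½ ln(1 − 2P − Q) − ¼ ln(1 − 2Q).
1 − 2P − Q = 0.105022, giving −½ ln(0.105022) = 1.126793.
1 − 2Q = 0.652968, giving −¼ ln(0.652968) = 0.106557.
d = 1.126793 + 0.106557 = 1.233350.
Under a molecular clock d = 2μt, so t = d/(2μ) = 1.233350 / (2 × 0.039) = 15.81 Myr.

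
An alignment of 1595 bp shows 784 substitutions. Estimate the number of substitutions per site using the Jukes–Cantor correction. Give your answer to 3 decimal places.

0.799

p = 784/1595 ≈ 0.491536.
d = −(3/4) ln(1 − 4p/3) = −0.75 ln(1 − 0.655381) = −0.75 ln(0.344619)
  = −0.75 × (-1.065316) = 0.798987 substitutions/site.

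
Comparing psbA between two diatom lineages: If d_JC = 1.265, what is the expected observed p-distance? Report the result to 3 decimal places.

p = (3/4)(1 − e^(−4d/3)) = 0.75 × (1 − e^(-1.686667)) = 0.75 × (1 − 0.185136) = 0.611148.

0.611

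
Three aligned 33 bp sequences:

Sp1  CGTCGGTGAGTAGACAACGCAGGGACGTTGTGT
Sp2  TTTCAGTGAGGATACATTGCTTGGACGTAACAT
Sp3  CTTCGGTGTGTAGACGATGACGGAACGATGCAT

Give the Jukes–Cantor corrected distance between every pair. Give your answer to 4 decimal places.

d(Sp1,Sp2) = 0.5587, d(Sp1,Sp3) = 0.3882, d(Sp2,Sp3) = 0.6254

Sp1–Sp2: 13/33 sites differ → p ≈ 0.393939, d = −0.75 ln(1 − 0.525252) = 0.558728 ≈ 0.5587.
Sp1–Sp3: 10/33 sites differ → p ≈ 0.30303, d = −0.75 ln(1 − 0.40404) = 0.388186 ≈ 0.3882.
Sp2–Sp3: 14/33 sites differ → p ≈ 0.424242, d = −0.75 ln(1 − 0.565656) = 0.625439 ≈ 0.6254.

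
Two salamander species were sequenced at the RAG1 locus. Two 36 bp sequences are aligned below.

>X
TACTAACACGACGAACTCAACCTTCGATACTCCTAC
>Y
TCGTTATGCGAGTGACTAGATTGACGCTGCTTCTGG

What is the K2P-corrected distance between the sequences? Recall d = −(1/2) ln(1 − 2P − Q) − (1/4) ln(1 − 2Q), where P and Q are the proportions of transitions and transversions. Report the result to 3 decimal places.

0.955

Of 36 sites, 9 differences are transitions and 10 are transversions, so P = 9/36 = 0.25 and Q = 10/36 ≈ 0.277778.
Under the Kimura two-parameter model, d = −½ ln(1 − 2P − Q) − ¼ ln(1 − 2Q).
1 − 2P − Q = 0.222222, giving −½ ln(0.222222) = 0.752039.
1 − 2Q = 0.444444, giving −¼ ln(0.444444) = 0.202733.
d = 0.752039 + 0.202733 = 0.954772.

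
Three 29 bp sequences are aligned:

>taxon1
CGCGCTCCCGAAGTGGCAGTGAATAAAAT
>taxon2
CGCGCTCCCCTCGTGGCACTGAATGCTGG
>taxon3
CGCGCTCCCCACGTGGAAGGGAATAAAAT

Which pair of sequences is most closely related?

taxon1 and taxon3

taxon1–taxon2: 9/29 differ, p = 0.310, d = 0.401.
taxon1–taxon3: 4/29 differ, p = 0.138, d = 0.152.
taxon2–taxon3: 9/29 differ, p = 0.310, d = 0.401.
The smallest distance is between taxon1 and taxon3.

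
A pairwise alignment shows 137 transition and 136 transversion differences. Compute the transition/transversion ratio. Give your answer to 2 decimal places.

R = 137/136 = 1.007352… ≈ 1.01 (to 2 d.p.).

1.01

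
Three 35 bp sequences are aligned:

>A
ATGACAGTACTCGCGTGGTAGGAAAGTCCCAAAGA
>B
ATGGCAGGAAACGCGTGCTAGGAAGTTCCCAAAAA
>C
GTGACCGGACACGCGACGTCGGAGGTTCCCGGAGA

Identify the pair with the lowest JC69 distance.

A–B: 8/35 differ, p = 0.229, d = 0.273.
A–C: 12/35 differ, p = 0.343, d = 0.458.
B–C: 12/35 differ, p = 0.343, d = 0.458.
The smallest distance is between A and B.

A and B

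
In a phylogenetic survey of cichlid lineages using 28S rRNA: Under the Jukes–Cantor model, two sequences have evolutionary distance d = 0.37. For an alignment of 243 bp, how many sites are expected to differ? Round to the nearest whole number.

Invert JC69: p = (3/4)(1 − e^(−4d/3)) = 0.75 × (1 − e^(-0.493333)) = 0.75 × (1 − 0.610588) = 0.292059.
Expected differing sites = pL ≈ 0.292059 × 243 = 70.970337 ≈ 71.

71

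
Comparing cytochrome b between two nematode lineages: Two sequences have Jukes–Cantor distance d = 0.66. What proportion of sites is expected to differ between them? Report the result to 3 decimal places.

p = (3/4)(1 − e^(−4d/3)) = 0.75 × (1 − e^(-0.88)) = 0.75 × (1 − 0.414783) = 0.438913.

0.439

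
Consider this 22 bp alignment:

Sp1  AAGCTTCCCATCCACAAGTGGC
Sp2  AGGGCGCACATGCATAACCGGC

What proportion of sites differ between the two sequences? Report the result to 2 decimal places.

0.41

The sequences differ at 9 of 22 positions (sites 2, 4, 5, 6, 8, 12, 15, 18, 19).
p = 9/22 = 0.409090… ≈ 0.41 (to 2 d.p.).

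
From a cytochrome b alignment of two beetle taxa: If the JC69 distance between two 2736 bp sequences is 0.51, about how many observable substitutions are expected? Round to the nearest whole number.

Invert JC69: p = (3/4)(1 − e^(−4d/3)) = 0.75 × (1 − e^(-0.68)) = 0.75 × (1 − 0.506617) = 0.370037.
Expected differing sites = pL ≈ 0.370037 × 2736 = 1012.421232 ≈ 1012.

1012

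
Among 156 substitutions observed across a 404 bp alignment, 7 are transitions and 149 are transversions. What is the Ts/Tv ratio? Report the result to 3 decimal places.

0.047

R = 7/149 = 0.046979… ≈ 0.047 (to 3 d.p.).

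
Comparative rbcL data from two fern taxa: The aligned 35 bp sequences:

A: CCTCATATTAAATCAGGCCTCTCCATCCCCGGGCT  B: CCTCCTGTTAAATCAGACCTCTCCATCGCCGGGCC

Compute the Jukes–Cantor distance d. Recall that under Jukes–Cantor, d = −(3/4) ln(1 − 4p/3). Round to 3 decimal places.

0.158

The sequences differ at 5 of 35 sites (5, 7, 17, 28, 35), so p = 5/35 ≈ 0.142857.
d = −(3/4) ln(1 − 4p/3) = −0.75 ln(1 − 0.190476) = −0.75 ln(0.809524)
  = −0.75 × (-0.211309) = 0.158482 substitutions/site.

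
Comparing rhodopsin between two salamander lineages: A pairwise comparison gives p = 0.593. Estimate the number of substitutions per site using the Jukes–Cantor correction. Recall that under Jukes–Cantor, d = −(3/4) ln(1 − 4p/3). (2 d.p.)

1.17

d = −(3/4) ln(1 − 4p/3) = −0.75 ln(1 − 0.790667) = −0.75 ln(0.209333)
  = −0.75 × (-1.563829) = 1.172872 substitutions/site.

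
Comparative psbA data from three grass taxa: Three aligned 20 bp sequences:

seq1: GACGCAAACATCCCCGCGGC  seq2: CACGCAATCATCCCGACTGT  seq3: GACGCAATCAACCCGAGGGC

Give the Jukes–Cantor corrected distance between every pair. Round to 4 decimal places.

d(seq1,seq2) = 0.3831, d(seq1,seq3) = 0.3041, d(seq2,seq3) = 0.3041

seq1–seq2: 6/20 sites differ → p = 0.3, d = −0.75 ln(1 − 0.4) = 0.383119 ≈ 0.3831.
seq1–seq3: 5/20 sites differ → p = 0.25, d = −0.75 ln(1 − 0.333333) = 0.304098 ≈ 0.3041.
seq2–seq3: 5/20 sites differ → p = 0.25, d = −0.75 ln(1 − 0.333333) = 0.304098 ≈ 0.3041.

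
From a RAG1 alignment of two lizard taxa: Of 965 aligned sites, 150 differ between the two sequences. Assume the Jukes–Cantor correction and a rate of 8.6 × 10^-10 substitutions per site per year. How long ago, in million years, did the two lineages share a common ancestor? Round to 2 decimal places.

101.27

p = 150/965 ≈ 0.15544.
d = −(3/4) ln(1 − 4p/3) = −0.75 ln(1 − 0.207253) = −0.75 ln(0.792747)
  = −0.75 × (-0.232251) = 0.174188 substitutions/site.
Under a molecular clock d = 2μt, so t = d/(2μ) = 0.174188 / (2 × 8.6 × 10^-10) = 101.27 million years.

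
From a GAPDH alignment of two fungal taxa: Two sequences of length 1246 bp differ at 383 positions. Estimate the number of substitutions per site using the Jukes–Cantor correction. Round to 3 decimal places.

0.396

p = 383/1246 ≈ 0.307384.
d = −(3/4) ln(1 − 4p/3) = −0.75 ln(1 − 0.409845) = −0.75 ln(0.590155)
  = −0.75 × (-0.527370) = 0.395528 substitutions/site.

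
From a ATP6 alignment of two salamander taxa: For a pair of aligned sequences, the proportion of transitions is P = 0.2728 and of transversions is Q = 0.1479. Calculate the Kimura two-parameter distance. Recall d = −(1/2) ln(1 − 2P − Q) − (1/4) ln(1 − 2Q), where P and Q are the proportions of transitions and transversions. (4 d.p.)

0.6789

Under the Kimura two-parameter model, d = −½ ln(1 − 2P − Q) − ¼ ln(1 − 2Q).
1 − 2P − Q = 0.3065, giving −½ ln(0.3065) = 0.591269.
1 − 2Q = 0.7042, giving −¼ ln(0.7042) = 0.087673.
d = 0.591269 + 0.087673 = 0.678942.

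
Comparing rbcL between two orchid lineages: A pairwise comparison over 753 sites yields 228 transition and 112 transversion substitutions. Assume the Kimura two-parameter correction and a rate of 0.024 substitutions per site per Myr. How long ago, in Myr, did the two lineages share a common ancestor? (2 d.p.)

16.46

P = 228/753 ≈ 0.302789 and Q = 112/753 ≈ 0.148738.
Under the Kimura two-parameter model, d = −½ ln(1 − 2P − Q) − ¼ ln(1 − 2Q).
1 − 2P − Q = 0.245684, giving −½ ln(0.245684) = 0.701855.
1 − 2Q = 0.702524, giving −¼ ln(0.702524) = 0.088269.
d = 0.701855 + 0.088269 = 0.790124.
Under a molecular clock d = 2μt, so t = d/(2μ) = 0.790124 / (2 × 0.024) = 16.46 Myr.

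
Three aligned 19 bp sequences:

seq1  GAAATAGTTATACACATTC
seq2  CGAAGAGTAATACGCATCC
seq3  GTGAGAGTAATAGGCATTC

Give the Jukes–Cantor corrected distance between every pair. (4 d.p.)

d(seq1,seq2) = 0.4099, d(seq1,seq3) = 0.4099, d(seq2,seq3) = 0.3241

seq1–seq2: 6/19 sites differ → p ≈ 0.315789, d = −0.75 ln(1 − 0.421052) = 0.409907 ≈ 0.4099.
seq1–seq3: 6/19 sites differ → p ≈ 0.315789, d = −0.75 ln(1 − 0.421052) = 0.409907 ≈ 0.4099.
seq2–seq3: 5/19 sites differ → p ≈ 0.263158, d = −0.75 ln(1 − 0.350877) = 0.324100 ≈ 0.3241.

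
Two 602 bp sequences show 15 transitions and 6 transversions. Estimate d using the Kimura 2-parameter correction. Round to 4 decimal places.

0.0359

P = 15/602 ≈ 0.024917 and Q = 6/602 ≈ 0.009967.
Under the Kimura two-parameter model, d = −½ ln(1 − 2P − Q) − ¼ ln(1 − 2Q).
1 − 2P − Q = 0.940199, giving −½ ln(0.940199) = 0.030832.
1 − 2Q = 0.980066, giving −¼ ln(0.980066) = 0.005034.
d = 0.030832 + 0.005034 = 0.035866.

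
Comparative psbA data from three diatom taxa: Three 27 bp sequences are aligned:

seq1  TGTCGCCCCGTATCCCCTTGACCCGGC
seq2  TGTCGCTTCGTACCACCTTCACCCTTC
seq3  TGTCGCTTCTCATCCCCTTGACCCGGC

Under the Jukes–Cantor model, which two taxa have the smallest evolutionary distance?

seq1 and seq3

seq1–seq2: 7/27 differ, p = 0.259, d = 0.318.
seq1–seq3: 4/27 differ, p = 0.148, d = 0.165.
seq2–seq3: 7/27 differ, p = 0.259, d = 0.318.
The smallest distance is between seq1 and seq3.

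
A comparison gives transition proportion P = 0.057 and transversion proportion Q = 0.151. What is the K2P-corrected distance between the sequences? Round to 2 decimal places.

Under the Kimura two-parameter model, d = −½ ln(1 − 2P − Q) − ¼ ln(1 − 2Q).
1 − 2P − Q = 0.735, giving −½ ln(0.735) = 0.153942.
1 − 2Q = 0.698, giving −¼ ln(0.698) = 0.089884.
d = 0.153942 + 0.089884 = 0.243826.

0.24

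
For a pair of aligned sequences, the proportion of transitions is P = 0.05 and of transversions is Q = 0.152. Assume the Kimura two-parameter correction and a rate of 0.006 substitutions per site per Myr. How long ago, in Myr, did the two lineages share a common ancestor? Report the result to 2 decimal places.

Under the Kimura two-parameter model, d = −½ ln(1 − 2P − Q) − ¼ ln(1 − 2Q).
1 − 2P − Q = 0.748, giving −½ ln(0.748) = 0.145176.
1 − 2Q = 0.696, giving −¼ ln(0.696) = 0.090601.
d = 0.145176 + 0.090601 = 0.235777.
Under a molecular clock d = 2μt, so t = d/(2μ) = 0.235777 / (2 × 0.006) = 19.65 Myr.

19.65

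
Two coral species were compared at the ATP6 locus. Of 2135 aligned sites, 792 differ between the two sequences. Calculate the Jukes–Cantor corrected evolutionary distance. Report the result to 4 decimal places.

0.5118

p = 792/2135 ≈ 0.37096.
d = −(3/4) ln(1 − 4p/3) = −0.75 ln(1 − 0.494613) = −0.75 ln(0.505387)
  = −0.75 × (-0.682431) = 0.511823 substitutions/site.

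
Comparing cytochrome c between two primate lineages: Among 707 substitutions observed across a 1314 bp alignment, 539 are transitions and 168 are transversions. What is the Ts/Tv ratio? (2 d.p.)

3.21

R = 539/168 = 3.208333… ≈ 3.21 (to 2 d.p.).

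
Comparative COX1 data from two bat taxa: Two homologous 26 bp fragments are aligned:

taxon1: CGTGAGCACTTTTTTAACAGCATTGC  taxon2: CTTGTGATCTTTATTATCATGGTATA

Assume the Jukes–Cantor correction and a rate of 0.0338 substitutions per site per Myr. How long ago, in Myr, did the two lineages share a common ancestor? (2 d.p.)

10.60

The sequences differ at 12 of 26 sites, so p = 12/26 ≈ 0.461538.
d = −(3/4) ln(1 − 4p/3) = −0.75 ln(1 − 0.615384) = −0.75 ln(0.384616)
  = −0.75 × (-0.955510) = 0.716633 substitutions/site.
Under a molecular clock d = 2μt, so t = d/(2μ) = 0.716633 / (2 × 0.0338) = 10.60 Myr.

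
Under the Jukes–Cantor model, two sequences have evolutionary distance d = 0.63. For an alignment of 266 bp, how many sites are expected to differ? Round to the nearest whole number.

113

Invert JC69: p = (3/4)(1 − e^(−4d/3)) = 0.75 × (1 − e^(-0.84)) = 0.75 × (1 − 0.431711) = 0.426217.
Expected differing sites = pL ≈ 0.426217 × 266 = 113.373722 ≈ 113.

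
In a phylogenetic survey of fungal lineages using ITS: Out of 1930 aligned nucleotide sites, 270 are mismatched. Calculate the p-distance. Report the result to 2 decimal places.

p = 270/1930 = 0.139896… ≈ 0.14 (to 2 d.p.).

0.14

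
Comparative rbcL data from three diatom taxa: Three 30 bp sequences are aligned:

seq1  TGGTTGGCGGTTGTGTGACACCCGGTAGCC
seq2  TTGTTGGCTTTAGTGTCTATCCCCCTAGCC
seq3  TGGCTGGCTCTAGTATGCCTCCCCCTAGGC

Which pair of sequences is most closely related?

seq1–seq2: 10/30 differ, p = 0.333, d = 0.441.
seq1–seq3: 10/30 differ, p = 0.333, d = 0.441.
seq2–seq3: 8/30 differ, p = 0.267, d = 0.330.
The smallest distance is between seq2 and seq3.

seq2 and seq3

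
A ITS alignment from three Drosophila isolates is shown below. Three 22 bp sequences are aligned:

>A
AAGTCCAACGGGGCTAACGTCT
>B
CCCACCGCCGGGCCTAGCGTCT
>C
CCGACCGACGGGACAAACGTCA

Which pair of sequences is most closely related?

B and C

A–B: 8/22 differ, p = 0.364, d = 0.497.
A–C: 7/22 differ, p = 0.318, d = 0.414.
B–C: 6/22 differ, p = 0.273, d = 0.339.
The smallest distance is between B and C.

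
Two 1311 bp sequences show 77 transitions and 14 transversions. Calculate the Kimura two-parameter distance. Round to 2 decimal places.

0.07

P = 77/1311 ≈ 0.058734 and Q = 14/1311 ≈ 0.010679.
Under the Kimura two-parameter model, d = −½ ln(1 − 2P − Q) − ¼ ln(1 − 2Q).
1 − 2P − Q = 0.871853, giving −½ ln(0.871853) = 0.068567.
1 − 2Q = 0.978642, giving −¼ ln(0.978642) = 0.005397.
d = 0.068567 + 0.005397 = 0.073964.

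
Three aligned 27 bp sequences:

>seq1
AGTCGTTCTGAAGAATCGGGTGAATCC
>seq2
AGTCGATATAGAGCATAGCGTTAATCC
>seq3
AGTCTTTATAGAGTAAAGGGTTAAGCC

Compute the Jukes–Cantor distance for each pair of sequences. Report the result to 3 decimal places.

d(seq1,seq2) = 0.377, d(seq1,seq3) = 0.441, d(seq2,seq3) = 0.264

seq1–seq2: 8/27 sites differ → p ≈ 0.296296, d = −0.75 ln(1 − 0.395061) = 0.376971 ≈ 0.377.
seq1–seq3: 9/27 sites differ → p ≈ 0.333333, d = −0.75 ln(1 − 0.444444) = 0.440839 ≈ 0.441.
seq2–seq3: 6/27 sites differ → p ≈ 0.222222, d = −0.75 ln(1 − 0.296296) = 0.263548 ≈ 0.264.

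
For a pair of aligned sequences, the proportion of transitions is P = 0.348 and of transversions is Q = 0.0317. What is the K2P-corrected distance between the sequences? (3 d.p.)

Under the Kimura two-parameter model, d = −½ ln(1 − 2P − Q) − ¼ ln(1 − 2Q).
1 − 2P − Q = 0.2723, giving −½ ln(0.2723) = 0.650425.
1 − 2Q = 0.9366, giving −¼ ln(0.9366) = 0.016375.
d = 0.650425 + 0.016375 = 0.666800.

0.667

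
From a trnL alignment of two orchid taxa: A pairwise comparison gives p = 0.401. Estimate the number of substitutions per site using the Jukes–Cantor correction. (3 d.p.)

0.574

d = −(3/4) ln(1 − 4p/3) = −0.75 ln(1 − 0.534667) = −0.75 ln(0.465333)
  = −0.75 × (-0.765002) = 0.573752 substitutions/site.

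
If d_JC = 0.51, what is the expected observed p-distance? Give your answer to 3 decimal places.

0.370

p = (3/4)(1 − e^(−4d/3)) = 0.75 × (1 − e^(-0.68)) = 0.75 × (1 − 0.506617) = 0.370037.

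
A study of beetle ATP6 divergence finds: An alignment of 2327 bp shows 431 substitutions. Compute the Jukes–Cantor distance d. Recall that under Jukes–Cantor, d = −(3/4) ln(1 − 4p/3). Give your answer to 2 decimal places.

p = 431/2327 ≈ 0.185217.
d = −(3/4) ln(1 − 4p/3) = −0.75 ln(1 − 0.246956) = −0.75 ln(0.753044)
  = −0.75 × (-0.283632) = 0.212724 substitutions/site.

0.21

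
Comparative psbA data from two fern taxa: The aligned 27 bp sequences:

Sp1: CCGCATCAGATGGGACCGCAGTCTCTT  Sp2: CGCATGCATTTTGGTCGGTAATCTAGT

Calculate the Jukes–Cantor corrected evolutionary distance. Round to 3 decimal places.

0.882

The sequences differ at 14 of 27 sites, so p = 14/27 ≈ 0.518519.
d = −(3/4) ln(1 − 4p/3) = −0.75 ln(1 − 0.691359) = −0.75 ln(0.308641)
  = −0.75 × (-1.175576) = 0.881682 substitutions/site.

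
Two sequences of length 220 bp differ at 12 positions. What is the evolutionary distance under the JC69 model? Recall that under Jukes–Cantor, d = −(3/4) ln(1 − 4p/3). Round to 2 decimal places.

0.06

p = 12/220 ≈ 0.054545.
d = −(3/4) ln(1 − 4p/3) = −0.75 ln(1 − 0.072727) = −0.75 ln(0.927273)
  = −0.75 × (-0.075507) = 0.056630 substitutions/site.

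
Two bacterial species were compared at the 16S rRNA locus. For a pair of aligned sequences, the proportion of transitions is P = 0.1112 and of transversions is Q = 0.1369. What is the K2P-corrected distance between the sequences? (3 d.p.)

0.303

Under the Kimura two-parameter model, d = −½ ln(1 − 2P − Q) − ¼ ln(1 − 2Q).
1 − 2P − Q = 0.6407, giving −½ ln(0.6407) = 0.222597.
1 − 2Q = 0.7262, giving −¼ ln(0.7262) = 0.079982.
d = 0.222597 + 0.079982 = 0.302579.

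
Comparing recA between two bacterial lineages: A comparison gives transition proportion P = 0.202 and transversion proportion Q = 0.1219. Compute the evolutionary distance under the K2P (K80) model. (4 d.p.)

0.4430

Under the Kimura two-parameter model, d = −½ ln(1 − 2P − Q) − ¼ ln(1 − 2Q).
1 − 2P − Q = 0.4741, giving −½ ln(0.4741) = 0.373169.
1 − 2Q = 0.7562, giving −¼ ln(0.7562) = 0.069862.
d = 0.373169 + 0.069862 = 0.443031.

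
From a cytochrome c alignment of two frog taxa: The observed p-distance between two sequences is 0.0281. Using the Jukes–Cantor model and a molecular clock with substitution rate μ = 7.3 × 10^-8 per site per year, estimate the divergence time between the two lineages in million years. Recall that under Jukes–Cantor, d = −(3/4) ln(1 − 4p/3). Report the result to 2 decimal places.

d = −(3/4) ln(1 − 4p/3) = −0.75 ln(1 − 0.037467) = −0.75 ln(0.962533)
  = −0.75 × (-0.038187) = 0.028640 substitutions/site.
Under a molecular clock d = 2μt, so t = d/(2μ) = 0.028640 / (2 × 7.3 × 10^-8) = 0.20 million years.

0.20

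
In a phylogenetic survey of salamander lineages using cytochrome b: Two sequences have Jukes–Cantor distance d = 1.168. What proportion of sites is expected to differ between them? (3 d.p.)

0.592

p = (3/4)(1 − e^(−4d/3)) = 0.75 × (1 − e^(-1.557333)) = 0.75 × (1 − 0.210697) = 0.591977.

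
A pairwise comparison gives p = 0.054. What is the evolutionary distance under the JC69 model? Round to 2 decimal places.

d = −(3/4) ln(1 − 4p/3) = −0.75 ln(1 − 0.072) = −0.75 ln(0.928)
  = −0.75 × (-0.074724) = 0.056043 substitutions/site.

0.06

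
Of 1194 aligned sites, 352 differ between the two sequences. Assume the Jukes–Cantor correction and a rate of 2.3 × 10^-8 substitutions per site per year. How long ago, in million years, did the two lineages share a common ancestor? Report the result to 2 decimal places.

8.14

p = 352/1194 ≈ 0.294807.
d = −(3/4) ln(1 − 4p/3) = −0.75 ln(1 − 0.393076) = −0.75 ln(0.606924)
  = −0.75 × (-0.499352) = 0.374514 substitutions/site.
Under a molecular clock d = 2μt, so t = d/(2μ) = 0.374514 / (2 × 2.3 × 10^-8) = 8.14 million years.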